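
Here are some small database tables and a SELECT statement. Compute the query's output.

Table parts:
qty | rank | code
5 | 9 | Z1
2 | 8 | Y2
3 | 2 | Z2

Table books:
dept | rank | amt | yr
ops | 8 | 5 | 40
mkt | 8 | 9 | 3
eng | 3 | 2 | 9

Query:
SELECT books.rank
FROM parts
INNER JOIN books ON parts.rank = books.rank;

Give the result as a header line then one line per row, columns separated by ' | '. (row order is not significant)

After JOIN books (2 rows):
parts.qty | parts.rank | parts.code | books.dept | books.rank | books.amt | books.yr
2 | 8 | Y2 | ops | 8 | 5 | 40
2 | 8 | Y2 | mkt | 8 | 9 | 3
After SELECT (2 rows):
books.rank
8
8

== RESULT ==
books.rank
8
8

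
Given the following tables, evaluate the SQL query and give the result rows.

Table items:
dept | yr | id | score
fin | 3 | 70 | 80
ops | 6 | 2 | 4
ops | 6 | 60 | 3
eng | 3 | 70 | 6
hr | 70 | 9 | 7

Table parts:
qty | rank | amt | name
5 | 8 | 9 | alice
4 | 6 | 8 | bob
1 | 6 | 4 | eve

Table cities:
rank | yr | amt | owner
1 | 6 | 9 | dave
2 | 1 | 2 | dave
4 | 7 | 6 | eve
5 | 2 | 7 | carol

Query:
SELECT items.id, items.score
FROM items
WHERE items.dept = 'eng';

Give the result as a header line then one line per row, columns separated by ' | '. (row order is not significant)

== RESULT ==
items.id | items.score
70 | 6

Derivation:
After WHERE (1 rows):
items.dept | items.yr | items.id | items.score
eng | 3 | 70 | 6
After SELECT (1 rows):
items.id | items.score
70 | 6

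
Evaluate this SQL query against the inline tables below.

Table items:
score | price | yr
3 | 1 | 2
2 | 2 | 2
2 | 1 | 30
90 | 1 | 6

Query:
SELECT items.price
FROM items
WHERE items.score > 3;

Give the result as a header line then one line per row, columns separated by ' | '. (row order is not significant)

== RESULT ==
items.price
1

Derivation:
After WHERE (1 rows):
items.score | items.price | items.yr
90 | 1 | 6
After SELECT (1 rows):
items.price
1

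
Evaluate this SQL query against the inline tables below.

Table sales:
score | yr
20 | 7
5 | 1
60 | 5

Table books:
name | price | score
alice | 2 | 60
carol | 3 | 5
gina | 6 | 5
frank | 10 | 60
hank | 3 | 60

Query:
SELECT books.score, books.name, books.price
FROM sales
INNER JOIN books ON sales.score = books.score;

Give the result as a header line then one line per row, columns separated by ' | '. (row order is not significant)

After JOIN books (5 rows):
sales.score | sales.yr | books.name | books.price | books.score
5 | 1 | carol | 3 | 5
5 | 1 | gina | 6 | 5
60 | 5 | alice | 2 | 60
60 | 5 | frank | 10 | 60
60 | 5 | hank | 3 | 60
After SELECT (5 rows):
books.score | books.name | books.price
5 | carol | 3
5 | gina | 6
60 | alice | 2
60 | frank | 10
60 | hank | 3

== RESULT ==
books.score | books.name | books.price
5 | carol | 3
5 | gina | 6
60 | alice | 2
60 | frank | 10
60 | hank | 3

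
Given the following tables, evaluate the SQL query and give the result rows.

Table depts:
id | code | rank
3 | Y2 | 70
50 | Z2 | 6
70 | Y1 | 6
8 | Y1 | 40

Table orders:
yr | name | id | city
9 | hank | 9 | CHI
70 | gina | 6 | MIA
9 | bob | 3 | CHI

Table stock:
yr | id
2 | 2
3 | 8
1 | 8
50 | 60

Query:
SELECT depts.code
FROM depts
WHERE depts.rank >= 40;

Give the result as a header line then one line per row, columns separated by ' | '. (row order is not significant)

== RESULT ==
depts.code
Y2
Y1

Derivation:
After WHERE (2 rows):
depts.id | depts.code | depts.rank
3 | Y2 | 70
8 | Y1 | 40
After SELECT (2 rows):
depts.code
Y2
Y1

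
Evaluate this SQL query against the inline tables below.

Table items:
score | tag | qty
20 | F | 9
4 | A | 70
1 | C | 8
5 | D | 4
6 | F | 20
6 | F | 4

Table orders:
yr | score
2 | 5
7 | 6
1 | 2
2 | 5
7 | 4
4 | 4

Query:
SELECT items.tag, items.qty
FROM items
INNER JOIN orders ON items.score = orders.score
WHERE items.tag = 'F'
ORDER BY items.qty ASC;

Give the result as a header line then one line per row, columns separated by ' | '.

== RESULT ==
items.tag | items.qty
F | 4
F | 20

Derivation:
After JOIN orders (6 rows):
items.score | items.tag | items.qty | orders.yr | orders.score
4 | A | 70 | 7 | 4
4 | A | 70 | 4 | 4
5 | D | 4 | 2 | 5
5 | D | 4 | 2 | 5
6 | F | 20 | 7 | 6
6 | F | 4 | 7 | 6
After WHERE (2 rows):
items.score | items.tag | items.qty | orders.yr | orders.score
6 | F | 20 | 7 | 6
6 | F | 4 | 7 | 6
After SELECT (2 rows):
items.tag | items.qty
F | 20
F | 4
After ORDER BY (2 rows):
items.tag | items.qty
F | 4
F | 20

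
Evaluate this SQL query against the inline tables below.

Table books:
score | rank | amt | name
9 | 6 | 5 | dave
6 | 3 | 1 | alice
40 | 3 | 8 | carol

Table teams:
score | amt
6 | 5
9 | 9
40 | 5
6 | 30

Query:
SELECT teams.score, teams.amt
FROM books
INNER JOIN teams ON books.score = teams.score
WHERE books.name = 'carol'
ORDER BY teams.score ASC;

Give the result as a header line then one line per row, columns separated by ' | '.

After JOIN teams (4 rows):
books.score | books.rank | books.amt | books.name | teams.score | teams.amt
9 | 6 | 5 | dave | 9 | 9
6 | 3 | 1 | alice | 6 | 5
6 | 3 | 1 | alice | 6 | 30
40 | 3 | 8 | carol | 40 | 5
After WHERE (1 rows):
books.score | books.rank | books.amt | books.name | teams.score | teams.amt
40 | 3 | 8 | carol | 40 | 5
After SELECT (1 rows):
teams.score | teams.amt
40 | 5
After ORDER BY (1 rows):
teams.score | teams.amt
40 | 5

== RESULT ==
teams.score | teams.amt
40 | 5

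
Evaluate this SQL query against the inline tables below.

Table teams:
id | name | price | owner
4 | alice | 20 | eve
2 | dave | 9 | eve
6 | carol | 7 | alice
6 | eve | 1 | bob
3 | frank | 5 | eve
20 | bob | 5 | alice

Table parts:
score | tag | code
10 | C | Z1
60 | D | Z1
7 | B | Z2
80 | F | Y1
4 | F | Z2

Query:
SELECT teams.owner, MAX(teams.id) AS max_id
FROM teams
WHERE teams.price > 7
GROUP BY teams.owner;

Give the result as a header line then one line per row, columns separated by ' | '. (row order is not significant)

After WHERE (2 rows):
teams.id | teams.name | teams.price | teams.owner
4 | alice | 20 | eve
2 | dave | 9 | eve
After GROUP BY (1 rows):
teams.owner | max_id
eve | 4

== RESULT ==
teams.owner | max_id
eve | 4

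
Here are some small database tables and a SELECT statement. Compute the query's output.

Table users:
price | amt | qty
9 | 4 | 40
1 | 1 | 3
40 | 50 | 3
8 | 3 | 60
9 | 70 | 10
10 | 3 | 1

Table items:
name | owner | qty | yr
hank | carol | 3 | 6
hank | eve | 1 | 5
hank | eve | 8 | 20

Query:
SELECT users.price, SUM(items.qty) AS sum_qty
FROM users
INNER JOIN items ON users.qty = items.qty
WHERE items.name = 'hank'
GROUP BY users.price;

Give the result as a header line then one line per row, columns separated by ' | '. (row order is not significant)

== RESULT ==
users.price | sum_qty
1 | 3
40 | 3
10 | 1

Derivation:
After JOIN items (3 rows):
users.price | users.amt | users.qty | items.name | items.owner | items.qty | items.yr
1 | 1 | 3 | hank | carol | 3 | 6
40 | 50 | 3 | hank | carol | 3 | 6
10 | 3 | 1 | hank | eve | 1 | 5
After WHERE (3 rows):
users.price | users.amt | users.qty | items.name | items.owner | items.qty | items.yr
1 | 1 | 3 | hank | carol | 3 | 6
40 | 50 | 3 | hank | carol | 3 | 6
10 | 3 | 1 | hank | eve | 1 | 5
After GROUP BY (3 rows):
users.price | sum_qty
1 | 3
40 | 3
10 | 1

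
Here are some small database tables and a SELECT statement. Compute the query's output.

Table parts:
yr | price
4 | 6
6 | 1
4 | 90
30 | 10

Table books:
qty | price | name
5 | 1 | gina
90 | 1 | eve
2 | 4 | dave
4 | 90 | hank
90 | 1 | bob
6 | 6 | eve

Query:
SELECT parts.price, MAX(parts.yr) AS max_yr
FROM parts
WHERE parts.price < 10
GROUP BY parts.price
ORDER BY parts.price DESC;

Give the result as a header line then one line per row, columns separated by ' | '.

After WHERE (2 rows):
parts.yr | parts.price
4 | 6
6 | 1
After GROUP BY (2 rows):
parts.price | max_yr
6 | 4
1 | 6
After ORDER BY (2 rows):
parts.price | max_yr
6 | 4
1 | 6

== RESULT ==
parts.price | max_yr
6 | 4
1 | 6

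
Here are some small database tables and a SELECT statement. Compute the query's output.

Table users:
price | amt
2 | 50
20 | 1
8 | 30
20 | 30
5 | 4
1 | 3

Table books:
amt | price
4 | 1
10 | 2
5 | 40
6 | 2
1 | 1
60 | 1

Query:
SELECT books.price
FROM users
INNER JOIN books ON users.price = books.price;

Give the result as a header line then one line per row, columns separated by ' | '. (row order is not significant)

== RESULT ==
books.price
2
2
1
1
1

Derivation:
After JOIN books (5 rows):
users.price | users.amt | books.amt | books.price
2 | 50 | 10 | 2
2 | 50 | 6 | 2
1 | 3 | 4 | 1
1 | 3 | 1 | 1
1 | 3 | 60 | 1
After SELECT (5 rows):
books.price
2
2
1
1
1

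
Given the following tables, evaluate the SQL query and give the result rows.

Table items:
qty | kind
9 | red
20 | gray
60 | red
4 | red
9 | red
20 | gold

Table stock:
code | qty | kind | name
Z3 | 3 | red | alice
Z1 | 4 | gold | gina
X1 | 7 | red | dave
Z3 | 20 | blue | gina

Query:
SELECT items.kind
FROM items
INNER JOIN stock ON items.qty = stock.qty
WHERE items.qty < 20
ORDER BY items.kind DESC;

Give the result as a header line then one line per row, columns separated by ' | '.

After JOIN stock (3 rows):
items.qty | items.kind | stock.code | stock.qty | stock.kind | stock.name
20 | gray | Z3 | 20 | blue | gina
4 | red | Z1 | 4 | gold | gina
20 | gold | Z3 | 20 | blue | gina
After WHERE (1 rows):
items.qty | items.kind | stock.code | stock.qty | stock.kind | stock.name
4 | red | Z1 | 4 | gold | gina
After SELECT (1 rows):
items.kind
red
After ORDER BY (1 rows):
items.kind
red

== RESULT ==
items.kind
red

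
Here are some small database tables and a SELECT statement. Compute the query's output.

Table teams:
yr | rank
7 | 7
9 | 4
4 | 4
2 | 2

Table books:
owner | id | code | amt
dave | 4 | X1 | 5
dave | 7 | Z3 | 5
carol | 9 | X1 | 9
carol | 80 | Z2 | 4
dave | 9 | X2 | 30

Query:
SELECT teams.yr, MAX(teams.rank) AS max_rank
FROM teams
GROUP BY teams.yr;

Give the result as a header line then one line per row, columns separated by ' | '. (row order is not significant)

After GROUP BY (4 rows):
teams.yr | max_rank
7 | 7
9 | 4
4 | 4
2 | 2

== RESULT ==
teams.yr | max_rank
7 | 7
9 | 4
4 | 4
2 | 2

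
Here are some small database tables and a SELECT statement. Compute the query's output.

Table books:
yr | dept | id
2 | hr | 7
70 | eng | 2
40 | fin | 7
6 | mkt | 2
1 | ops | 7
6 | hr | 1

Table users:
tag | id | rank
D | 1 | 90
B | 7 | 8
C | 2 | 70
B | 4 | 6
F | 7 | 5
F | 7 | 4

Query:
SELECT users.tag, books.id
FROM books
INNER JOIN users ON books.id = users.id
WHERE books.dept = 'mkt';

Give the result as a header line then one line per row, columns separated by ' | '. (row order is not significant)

== RESULT ==
users.tag | books.id
C | 2

Derivation:
After JOIN users (12 rows):
books.yr | books.dept | books.id | users.tag | users.id | users.rank
2 | hr | 7 | B | 7 | 8
2 | hr | 7 | F | 7 | 5
2 | hr | 7 | F | 7 | 4
70 | eng | 2 | C | 2 | 70
40 | fin | 7 | B | 7 | 8
40 | fin | 7 | F | 7 | 5
40 | fin | 7 | F | 7 | 4
6 | mkt | 2 | C | 2 | 70
1 | ops | 7 | B | 7 | 8
1 | ops | 7 | F | 7 | 5
1 | ops | 7 | F | 7 | 4
6 | hr | 1 | D | 1 | 90
After WHERE (1 rows):
books.yr | books.dept | books.id | users.tag | users.id | users.rank
6 | mkt | 2 | C | 2 | 70
After SELECT (1 rows):
users.tag | books.id
C | 2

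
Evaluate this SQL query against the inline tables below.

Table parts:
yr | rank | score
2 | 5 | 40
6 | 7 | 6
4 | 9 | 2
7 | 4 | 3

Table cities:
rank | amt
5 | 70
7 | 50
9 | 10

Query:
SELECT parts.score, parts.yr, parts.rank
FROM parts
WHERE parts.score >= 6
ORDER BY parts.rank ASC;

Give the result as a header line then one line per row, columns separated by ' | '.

== RESULT ==
parts.score | parts.yr | parts.rank
40 | 2 | 5
6 | 6 | 7

Derivation:
After WHERE (2 rows):
parts.yr | parts.rank | parts.score
2 | 5 | 40
6 | 7 | 6
After SELECT (2 rows):
parts.score | parts.yr | parts.rank
40 | 2 | 5
6 | 6 | 7
After ORDER BY (2 rows):
parts.score | parts.yr | parts.rank
40 | 2 | 5
6 | 6 | 7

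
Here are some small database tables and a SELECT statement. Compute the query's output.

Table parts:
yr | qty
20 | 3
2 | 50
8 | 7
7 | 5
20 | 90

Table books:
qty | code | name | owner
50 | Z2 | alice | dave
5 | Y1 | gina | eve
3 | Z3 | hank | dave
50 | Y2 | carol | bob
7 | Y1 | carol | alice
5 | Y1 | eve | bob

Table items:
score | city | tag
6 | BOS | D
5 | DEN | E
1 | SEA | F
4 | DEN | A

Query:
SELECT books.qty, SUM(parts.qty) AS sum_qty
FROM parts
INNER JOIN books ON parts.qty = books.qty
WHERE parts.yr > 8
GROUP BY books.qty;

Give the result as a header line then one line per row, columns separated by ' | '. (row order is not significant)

== RESULT ==
books.qty | sum_qty
3 | 3

Derivation:
After JOIN books (6 rows):
parts.yr | parts.qty | books.qty | books.code | books.name | books.owner
20 | 3 | 3 | Z3 | hank | dave
2 | 50 | 50 | Z2 | alice | dave
2 | 50 | 50 | Y2 | carol | bob
8 | 7 | 7 | Y1 | carol | alice
7 | 5 | 5 | Y1 | gina | eve
7 | 5 | 5 | Y1 | eve | bob
After WHERE (1 rows):
parts.yr | parts.qty | books.qty | books.code | books.name | books.owner
20 | 3 | 3 | Z3 | hank | dave
After GROUP BY (1 rows):
books.qty | sum_qty
3 | 3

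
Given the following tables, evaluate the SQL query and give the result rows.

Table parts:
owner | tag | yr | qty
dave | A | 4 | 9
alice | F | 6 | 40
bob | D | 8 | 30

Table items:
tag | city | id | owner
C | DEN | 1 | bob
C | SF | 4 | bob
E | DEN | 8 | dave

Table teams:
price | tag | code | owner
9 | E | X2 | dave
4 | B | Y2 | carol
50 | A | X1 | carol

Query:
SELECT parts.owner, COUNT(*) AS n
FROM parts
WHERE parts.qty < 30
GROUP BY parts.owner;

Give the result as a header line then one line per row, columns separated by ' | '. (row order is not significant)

After WHERE (1 rows):
parts.owner | parts.tag | parts.yr | parts.qty
dave | A | 4 | 9
After GROUP BY (1 rows):
parts.owner | n
dave | 1

== RESULT ==
parts.owner | n
dave | 1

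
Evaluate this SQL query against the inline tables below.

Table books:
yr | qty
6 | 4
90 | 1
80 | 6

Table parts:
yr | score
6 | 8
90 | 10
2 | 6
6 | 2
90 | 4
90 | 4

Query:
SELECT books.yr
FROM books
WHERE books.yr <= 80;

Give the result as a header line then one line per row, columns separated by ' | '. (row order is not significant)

== RESULT ==
books.yr
6
80

Derivation:
After WHERE (2 rows):
books.yr | books.qty
6 | 4
80 | 6
After SELECT (2 rows):
books.yr
6
80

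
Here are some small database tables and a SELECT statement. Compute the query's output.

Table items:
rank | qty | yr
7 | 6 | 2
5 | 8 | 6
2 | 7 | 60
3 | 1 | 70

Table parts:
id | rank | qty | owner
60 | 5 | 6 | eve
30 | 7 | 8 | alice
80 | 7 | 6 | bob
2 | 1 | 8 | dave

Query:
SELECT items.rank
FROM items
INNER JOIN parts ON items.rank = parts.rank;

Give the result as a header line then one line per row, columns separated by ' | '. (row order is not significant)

== RESULT ==
items.rank
7
7
5

Derivation:
After JOIN parts (3 rows):
items.rank | items.qty | items.yr | parts.id | parts.rank | parts.qty | parts.owner
7 | 6 | 2 | 30 | 7 | 8 | alice
7 | 6 | 2 | 80 | 7 | 6 | bob
5 | 8 | 6 | 60 | 5 | 6 | eve
After SELECT (3 rows):
items.rank
7
7
5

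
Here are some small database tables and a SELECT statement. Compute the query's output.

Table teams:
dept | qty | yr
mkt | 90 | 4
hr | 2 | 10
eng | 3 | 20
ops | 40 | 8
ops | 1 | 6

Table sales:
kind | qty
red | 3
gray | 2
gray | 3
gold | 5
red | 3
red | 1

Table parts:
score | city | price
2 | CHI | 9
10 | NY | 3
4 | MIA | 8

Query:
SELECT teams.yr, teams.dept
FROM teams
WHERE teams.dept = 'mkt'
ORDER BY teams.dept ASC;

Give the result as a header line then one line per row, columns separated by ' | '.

== RESULT ==
teams.yr | teams.dept
4 | mkt

Derivation:
After WHERE (1 rows):
teams.dept | teams.qty | teams.yr
mkt | 90 | 4
After SELECT (1 rows):
teams.yr | teams.dept
4 | mkt
After ORDER BY (1 rows):
teams.yr | teams.dept
4 | mkt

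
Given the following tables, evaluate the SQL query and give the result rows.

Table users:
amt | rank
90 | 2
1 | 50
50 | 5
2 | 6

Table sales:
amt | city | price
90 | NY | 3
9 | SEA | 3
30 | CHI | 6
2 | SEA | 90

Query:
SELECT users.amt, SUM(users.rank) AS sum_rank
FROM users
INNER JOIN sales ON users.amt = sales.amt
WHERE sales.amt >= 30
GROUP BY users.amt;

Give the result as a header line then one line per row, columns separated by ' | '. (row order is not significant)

After JOIN sales (2 rows):
users.amt | users.rank | sales.amt | sales.city | sales.price
90 | 2 | 90 | NY | 3
2 | 6 | 2 | SEA | 90
After WHERE (1 rows):
users.amt | users.rank | sales.amt | sales.city | sales.price
90 | 2 | 90 | NY | 3
After GROUP BY (1 rows):
users.amt | sum_rank
90 | 2

== RESULT ==
users.amt | sum_rank
90 | 2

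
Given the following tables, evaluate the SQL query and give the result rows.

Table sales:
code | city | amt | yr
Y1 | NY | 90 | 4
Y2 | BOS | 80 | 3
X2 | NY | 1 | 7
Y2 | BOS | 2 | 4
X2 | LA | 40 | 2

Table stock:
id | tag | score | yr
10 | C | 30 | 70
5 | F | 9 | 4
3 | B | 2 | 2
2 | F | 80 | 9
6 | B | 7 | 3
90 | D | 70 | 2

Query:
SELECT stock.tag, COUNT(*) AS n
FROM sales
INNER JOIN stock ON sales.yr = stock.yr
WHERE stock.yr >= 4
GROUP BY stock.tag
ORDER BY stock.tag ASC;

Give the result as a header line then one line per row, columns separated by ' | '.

After JOIN stock (5 rows):
sales.code | sales.city | sales.amt | sales.yr | stock.id | stock.tag | stock.score | stock.yr
Y1 | NY | 90 | 4 | 5 | F | 9 | 4
Y2 | BOS | 80 | 3 | 6 | B | 7 | 3
Y2 | BOS | 2 | 4 | 5 | F | 9 | 4
X2 | LA | 40 | 2 | 3 | B | 2 | 2
X2 | LA | 40 | 2 | 90 | D | 70 | 2
After WHERE (2 rows):
sales.code | sales.city | sales.amt | sales.yr | stock.id | stock.tag | stock.score | stock.yr
Y1 | NY | 90 | 4 | 5 | F | 9 | 4
Y2 | BOS | 2 | 4 | 5 | F | 9 | 4
After GROUP BY (1 rows):
stock.tag | n
F | 2
After ORDER BY (1 rows):
stock.tag | n
F | 2

== RESULT ==
stock.tag | n
F | 2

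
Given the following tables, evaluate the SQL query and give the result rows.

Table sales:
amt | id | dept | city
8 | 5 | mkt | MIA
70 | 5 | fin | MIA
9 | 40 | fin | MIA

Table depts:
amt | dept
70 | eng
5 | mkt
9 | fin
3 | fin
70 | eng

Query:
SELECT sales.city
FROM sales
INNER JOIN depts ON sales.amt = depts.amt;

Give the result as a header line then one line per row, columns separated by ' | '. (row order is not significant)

After JOIN depts (3 rows):
sales.amt | sales.id | sales.dept | sales.city | depts.amt | depts.dept
70 | 5 | fin | MIA | 70 | eng
70 | 5 | fin | MIA | 70 | eng
9 | 40 | fin | MIA | 9 | fin
After SELECT (3 rows):
sales.city
MIA
MIA
MIA

== RESULT ==
sales.city
MIA
MIA
MIA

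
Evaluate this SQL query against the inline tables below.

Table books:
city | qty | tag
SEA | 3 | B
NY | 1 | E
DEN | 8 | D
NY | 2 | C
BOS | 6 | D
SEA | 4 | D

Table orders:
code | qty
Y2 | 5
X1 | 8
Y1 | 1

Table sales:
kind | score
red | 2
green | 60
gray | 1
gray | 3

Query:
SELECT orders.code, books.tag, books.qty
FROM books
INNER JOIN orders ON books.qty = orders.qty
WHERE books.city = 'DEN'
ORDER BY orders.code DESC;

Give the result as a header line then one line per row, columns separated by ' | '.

After JOIN orders (2 rows):
books.city | books.qty | books.tag | orders.code | orders.qty
NY | 1 | E | Y1 | 1
DEN | 8 | D | X1 | 8
After WHERE (1 rows):
books.city | books.qty | books.tag | orders.code | orders.qty
DEN | 8 | D | X1 | 8
After SELECT (1 rows):
orders.code | books.tag | books.qty
X1 | D | 8
After ORDER BY (1 rows):
orders.code | books.tag | books.qty
X1 | D | 8

== RESULT ==
orders.code | books.tag | books.qty
X1 | D | 8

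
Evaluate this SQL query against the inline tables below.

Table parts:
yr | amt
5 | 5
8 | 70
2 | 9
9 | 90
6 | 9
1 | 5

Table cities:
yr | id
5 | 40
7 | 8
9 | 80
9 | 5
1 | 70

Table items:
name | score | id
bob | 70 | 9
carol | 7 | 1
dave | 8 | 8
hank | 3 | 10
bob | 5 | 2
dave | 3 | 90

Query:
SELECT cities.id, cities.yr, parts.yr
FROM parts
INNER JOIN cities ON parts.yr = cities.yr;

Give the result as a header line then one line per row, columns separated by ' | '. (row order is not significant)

After JOIN cities (4 rows):
parts.yr | parts.amt | cities.yr | cities.id
5 | 5 | 5 | 40
9 | 90 | 9 | 80
9 | 90 | 9 | 5
1 | 5 | 1 | 70
After SELECT (4 rows):
cities.id | cities.yr | parts.yr
40 | 5 | 5
80 | 9 | 9
5 | 9 | 9
70 | 1 | 1

== RESULT ==
cities.id | cities.yr | parts.yr
40 | 5 | 5
80 | 9 | 9
5 | 9 | 9
70 | 1 | 1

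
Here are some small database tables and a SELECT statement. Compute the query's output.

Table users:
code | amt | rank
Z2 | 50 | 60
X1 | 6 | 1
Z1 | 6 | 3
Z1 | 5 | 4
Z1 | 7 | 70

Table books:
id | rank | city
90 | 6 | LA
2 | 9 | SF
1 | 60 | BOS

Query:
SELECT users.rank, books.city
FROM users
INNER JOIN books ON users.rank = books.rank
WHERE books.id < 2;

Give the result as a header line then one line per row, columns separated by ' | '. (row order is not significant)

== RESULT ==
users.rank | books.city
60 | BOS

Derivation:
After JOIN books (1 rows):
users.code | users.amt | users.rank | books.id | books.rank | books.city
Z2 | 50 | 60 | 1 | 60 | BOS
After WHERE (1 rows):
users.code | users.amt | users.rank | books.id | books.rank | books.city
Z2 | 50 | 60 | 1 | 60 | BOS
After SELECT (1 rows):
users.rank | books.city
60 | BOS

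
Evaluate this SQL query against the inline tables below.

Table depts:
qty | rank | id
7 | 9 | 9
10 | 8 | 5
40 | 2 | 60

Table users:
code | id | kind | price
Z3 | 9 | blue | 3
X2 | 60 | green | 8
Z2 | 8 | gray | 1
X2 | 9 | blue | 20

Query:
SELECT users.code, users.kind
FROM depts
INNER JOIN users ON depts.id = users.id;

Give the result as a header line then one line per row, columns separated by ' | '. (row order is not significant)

After JOIN users (3 rows):
depts.qty | depts.rank | depts.id | users.code | users.id | users.kind | users.price
7 | 9 | 9 | Z3 | 9 | blue | 3
7 | 9 | 9 | X2 | 9 | blue | 20
40 | 2 | 60 | X2 | 60 | green | 8
After SELECT (3 rows):
users.code | users.kind
Z3 | blue
X2 | blue
X2 | green

== RESULT ==
users.code | users.kind
Z3 | blue
X2 | blue
X2 | green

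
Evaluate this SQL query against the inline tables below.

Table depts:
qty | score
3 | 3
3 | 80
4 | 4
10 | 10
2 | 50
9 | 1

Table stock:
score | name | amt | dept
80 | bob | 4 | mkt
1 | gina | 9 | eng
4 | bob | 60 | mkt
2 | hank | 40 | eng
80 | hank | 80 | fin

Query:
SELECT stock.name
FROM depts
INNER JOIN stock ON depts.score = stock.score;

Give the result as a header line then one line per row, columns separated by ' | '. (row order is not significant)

== RESULT ==
stock.name
bob
hank
bob
gina

Derivation:
After JOIN stock (4 rows):
depts.qty | depts.score | stock.score | stock.name | stock.amt | stock.dept
3 | 80 | 80 | bob | 4 | mkt
3 | 80 | 80 | hank | 80 | fin
4 | 4 | 4 | bob | 60 | mkt
9 | 1 | 1 | gina | 9 | eng
After SELECT (4 rows):
stock.name
bob
hank
bob
gina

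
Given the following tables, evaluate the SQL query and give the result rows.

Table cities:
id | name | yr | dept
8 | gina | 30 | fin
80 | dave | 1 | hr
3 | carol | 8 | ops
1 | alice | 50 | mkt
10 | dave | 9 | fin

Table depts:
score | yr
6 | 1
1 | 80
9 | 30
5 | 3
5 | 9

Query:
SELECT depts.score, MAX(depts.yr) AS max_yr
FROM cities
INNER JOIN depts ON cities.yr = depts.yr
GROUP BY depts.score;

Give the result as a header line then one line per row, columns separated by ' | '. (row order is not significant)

== RESULT ==
depts.score | max_yr
9 | 30
6 | 1
5 | 9

Derivation:
After JOIN depts (3 rows):
cities.id | cities.name | cities.yr | cities.dept | depts.score | depts.yr
8 | gina | 30 | fin | 9 | 30
80 | dave | 1 | hr | 6 | 1
10 | dave | 9 | fin | 5 | 9
After GROUP BY (3 rows):
depts.score | max_yr
9 | 30
6 | 1
5 | 9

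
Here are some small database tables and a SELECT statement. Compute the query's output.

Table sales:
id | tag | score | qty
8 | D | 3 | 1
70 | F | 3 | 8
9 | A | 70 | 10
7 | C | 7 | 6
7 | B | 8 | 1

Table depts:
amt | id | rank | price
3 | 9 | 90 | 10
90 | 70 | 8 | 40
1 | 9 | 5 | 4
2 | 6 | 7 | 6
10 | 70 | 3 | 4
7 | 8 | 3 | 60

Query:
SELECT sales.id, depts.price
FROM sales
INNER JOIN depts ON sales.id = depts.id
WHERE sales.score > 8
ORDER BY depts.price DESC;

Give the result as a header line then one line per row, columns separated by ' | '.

After JOIN depts (5 rows):
sales.id | sales.tag | sales.score | sales.qty | depts.amt | depts.id | depts.rank | depts.price
8 | D | 3 | 1 | 7 | 8 | 3 | 60
70 | F | 3 | 8 | 90 | 70 | 8 | 40
70 | F | 3 | 8 | 10 | 70 | 3 | 4
9 | A | 70 | 10 | 3 | 9 | 90 | 10
9 | A | 70 | 10 | 1 | 9 | 5 | 4
After WHERE (2 rows):
sales.id | sales.tag | sales.score | sales.qty | depts.amt | depts.id | depts.rank | depts.price
9 | A | 70 | 10 | 3 | 9 | 90 | 10
9 | A | 70 | 10 | 1 | 9 | 5 | 4
After SELECT (2 rows):
sales.id | depts.price
9 | 10
9 | 4
After ORDER BY (2 rows):
sales.id | depts.price
9 | 10
9 | 4

== RESULT ==
sales.id | depts.price
9 | 10
9 | 4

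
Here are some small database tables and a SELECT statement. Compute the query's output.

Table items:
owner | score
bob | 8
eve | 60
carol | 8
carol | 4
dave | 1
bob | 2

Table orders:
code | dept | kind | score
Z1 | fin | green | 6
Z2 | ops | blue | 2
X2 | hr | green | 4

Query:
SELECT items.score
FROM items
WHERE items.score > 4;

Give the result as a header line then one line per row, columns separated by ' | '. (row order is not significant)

== RESULT ==
items.score
8
60
8

Derivation:
After WHERE (3 rows):
items.owner | items.score
bob | 8
eve | 60
carol | 8
After SELECT (3 rows):
items.score
8
60
8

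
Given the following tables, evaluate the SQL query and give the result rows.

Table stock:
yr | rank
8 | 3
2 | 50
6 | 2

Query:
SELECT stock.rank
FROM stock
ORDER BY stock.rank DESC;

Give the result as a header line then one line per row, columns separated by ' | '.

After SELECT (3 rows):
stock.rank
3
50
2
After ORDER BY (3 rows):
stock.rank
50
3
2

== RESULT ==
stock.rank
50
3
2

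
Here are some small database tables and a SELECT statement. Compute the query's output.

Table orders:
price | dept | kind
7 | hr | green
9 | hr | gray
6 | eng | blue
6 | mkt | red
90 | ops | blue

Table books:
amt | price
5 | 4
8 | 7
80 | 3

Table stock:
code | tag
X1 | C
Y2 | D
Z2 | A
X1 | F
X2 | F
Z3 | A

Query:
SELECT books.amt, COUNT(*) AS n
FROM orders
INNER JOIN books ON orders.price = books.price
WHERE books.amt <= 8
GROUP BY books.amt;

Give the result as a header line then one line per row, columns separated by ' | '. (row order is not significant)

== RESULT ==
books.amt | n
8 | 1

Derivation:
After JOIN books (1 rows):
orders.price | orders.dept | orders.kind | books.amt | books.price
7 | hr | green | 8 | 7
After WHERE (1 rows):
orders.price | orders.dept | orders.kind | books.amt | books.price
7 | hr | green | 8 | 7
After GROUP BY (1 rows):
books.amt | n
8 | 1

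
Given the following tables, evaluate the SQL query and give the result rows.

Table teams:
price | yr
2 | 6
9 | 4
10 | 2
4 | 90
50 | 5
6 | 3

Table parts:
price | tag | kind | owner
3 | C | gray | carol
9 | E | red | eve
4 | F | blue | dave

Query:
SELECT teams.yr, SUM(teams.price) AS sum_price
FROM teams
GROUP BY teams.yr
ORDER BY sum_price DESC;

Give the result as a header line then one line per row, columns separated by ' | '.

== RESULT ==
teams.yr | sum_price
5 | 50
2 | 10
4 | 9
3 | 6
90 | 4
6 | 2

Derivation:
After GROUP BY (6 rows):
teams.yr | sum_price
6 | 2
4 | 9
2 | 10
90 | 4
5 | 50
3 | 6
After ORDER BY (6 rows):
teams.yr | sum_price
5 | 50
2 | 10
4 | 9
3 | 6
90 | 4
6 | 2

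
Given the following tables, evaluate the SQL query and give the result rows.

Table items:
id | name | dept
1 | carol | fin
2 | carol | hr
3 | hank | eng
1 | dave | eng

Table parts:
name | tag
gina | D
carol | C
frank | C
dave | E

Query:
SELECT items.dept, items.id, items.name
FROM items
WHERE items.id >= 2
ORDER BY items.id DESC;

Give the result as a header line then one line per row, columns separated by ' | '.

After WHERE (2 rows):
items.id | items.name | items.dept
2 | carol | hr
3 | hank | eng
After SELECT (2 rows):
items.dept | items.id | items.name
hr | 2 | carol
eng | 3 | hank
After ORDER BY (2 rows):
items.dept | items.id | items.name
eng | 3 | hank
hr | 2 | carol

== RESULT ==
items.dept | items.id | items.name
eng | 3 | hank
hr | 2 | carol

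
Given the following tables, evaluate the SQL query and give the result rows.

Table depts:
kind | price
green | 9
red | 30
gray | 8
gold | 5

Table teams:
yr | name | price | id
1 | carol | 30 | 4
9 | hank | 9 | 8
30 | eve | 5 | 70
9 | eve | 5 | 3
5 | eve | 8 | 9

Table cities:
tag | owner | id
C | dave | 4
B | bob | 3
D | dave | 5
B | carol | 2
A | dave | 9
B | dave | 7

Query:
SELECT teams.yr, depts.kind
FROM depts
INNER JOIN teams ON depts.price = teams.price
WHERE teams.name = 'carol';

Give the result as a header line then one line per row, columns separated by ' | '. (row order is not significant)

After JOIN teams (5 rows):
depts.kind | depts.price | teams.yr | teams.name | teams.price | teams.id
green | 9 | 9 | hank | 9 | 8
red | 30 | 1 | carol | 30 | 4
gray | 8 | 5 | eve | 8 | 9
gold | 5 | 30 | eve | 5 | 70
gold | 5 | 9 | eve | 5 | 3
After WHERE (1 rows):
depts.kind | depts.price | teams.yr | teams.name | teams.price | teams.id
red | 30 | 1 | carol | 30 | 4
After SELECT (1 rows):
teams.yr | depts.kind
1 | red

== RESULT ==
teams.yr | depts.kind
1 | red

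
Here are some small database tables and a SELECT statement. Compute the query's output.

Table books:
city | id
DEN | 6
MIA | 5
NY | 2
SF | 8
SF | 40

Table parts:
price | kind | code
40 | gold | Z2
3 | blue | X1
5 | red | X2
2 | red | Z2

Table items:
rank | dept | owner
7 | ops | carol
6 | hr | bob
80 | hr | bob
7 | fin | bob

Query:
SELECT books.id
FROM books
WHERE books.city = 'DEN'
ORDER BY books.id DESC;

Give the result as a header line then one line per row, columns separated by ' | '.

== RESULT ==
books.id
6

Derivation:
After WHERE (1 rows):
books.city | books.id
DEN | 6
After SELECT (1 rows):
books.id
6
After ORDER BY (1 rows):
books.id
6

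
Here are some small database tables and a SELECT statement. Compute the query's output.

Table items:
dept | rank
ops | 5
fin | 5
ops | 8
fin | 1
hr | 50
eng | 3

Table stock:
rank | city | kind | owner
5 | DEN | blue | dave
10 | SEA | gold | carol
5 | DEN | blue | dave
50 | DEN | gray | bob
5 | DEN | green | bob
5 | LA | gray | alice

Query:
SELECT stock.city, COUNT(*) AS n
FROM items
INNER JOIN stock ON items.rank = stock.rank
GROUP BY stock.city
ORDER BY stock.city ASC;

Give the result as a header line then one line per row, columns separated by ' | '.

== RESULT ==
stock.city | n
DEN | 7
LA | 2

Derivation:
After JOIN stock (9 rows):
items.dept | items.rank | stock.rank | stock.city | stock.kind | stock.owner
ops | 5 | 5 | DEN | blue | dave
ops | 5 | 5 | DEN | blue | dave
ops | 5 | 5 | DEN | green | bob
ops | 5 | 5 | LA | gray | alice
fin | 5 | 5 | DEN | blue | dave
fin | 5 | 5 | DEN | blue | dave
fin | 5 | 5 | DEN | green | bob
fin | 5 | 5 | LA | gray | alice
hr | 50 | 50 | DEN | gray | bob
After GROUP BY (2 rows):
stock.city | n
DEN | 7
LA | 2
After ORDER BY (2 rows):
stock.city | n
DEN | 7
LA | 2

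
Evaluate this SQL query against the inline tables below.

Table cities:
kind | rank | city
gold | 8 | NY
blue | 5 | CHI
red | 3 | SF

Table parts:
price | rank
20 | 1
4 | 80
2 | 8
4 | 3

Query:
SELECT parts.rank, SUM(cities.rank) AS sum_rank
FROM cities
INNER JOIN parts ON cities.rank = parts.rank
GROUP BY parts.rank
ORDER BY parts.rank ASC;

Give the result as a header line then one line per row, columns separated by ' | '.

After JOIN parts (2 rows):
cities.kind | cities.rank | cities.city | parts.price | parts.rank
gold | 8 | NY | 2 | 8
red | 3 | SF | 4 | 3
After GROUP BY (2 rows):
parts.rank | sum_rank
8 | 8
3 | 3
After ORDER BY (2 rows):
parts.rank | sum_rank
3 | 3
8 | 8

== RESULT ==
parts.rank | sum_rank
3 | 3
8 | 8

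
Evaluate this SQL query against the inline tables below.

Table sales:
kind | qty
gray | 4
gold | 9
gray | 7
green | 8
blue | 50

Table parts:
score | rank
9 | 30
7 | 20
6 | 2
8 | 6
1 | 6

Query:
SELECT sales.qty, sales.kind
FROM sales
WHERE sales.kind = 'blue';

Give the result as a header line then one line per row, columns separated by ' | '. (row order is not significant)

After WHERE (1 rows):
sales.kind | sales.qty
blue | 50
After SELECT (1 rows):
sales.qty | sales.kind
50 | blue

== RESULT ==
sales.qty | sales.kind
50 | blue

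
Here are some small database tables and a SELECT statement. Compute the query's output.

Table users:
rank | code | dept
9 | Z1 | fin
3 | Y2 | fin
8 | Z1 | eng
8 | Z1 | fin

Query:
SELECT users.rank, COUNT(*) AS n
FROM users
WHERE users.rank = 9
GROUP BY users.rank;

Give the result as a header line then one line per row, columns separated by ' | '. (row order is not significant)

== RESULT ==
users.rank | n
9 | 1

Derivation:
After WHERE (1 rows):
users.rank | users.code | users.dept
9 | Z1 | fin
After GROUP BY (1 rows):
users.rank | n
9 | 1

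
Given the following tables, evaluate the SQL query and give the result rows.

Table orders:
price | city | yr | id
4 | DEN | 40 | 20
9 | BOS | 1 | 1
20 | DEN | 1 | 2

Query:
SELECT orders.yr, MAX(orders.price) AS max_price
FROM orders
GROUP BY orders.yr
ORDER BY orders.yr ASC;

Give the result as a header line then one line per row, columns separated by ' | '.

== RESULT ==
orders.yr | max_price
1 | 20
40 | 4

Derivation:
After GROUP BY (2 rows):
orders.yr | max_price
40 | 4
1 | 20
After ORDER BY (2 rows):
orders.yr | max_price
1 | 20
40 | 4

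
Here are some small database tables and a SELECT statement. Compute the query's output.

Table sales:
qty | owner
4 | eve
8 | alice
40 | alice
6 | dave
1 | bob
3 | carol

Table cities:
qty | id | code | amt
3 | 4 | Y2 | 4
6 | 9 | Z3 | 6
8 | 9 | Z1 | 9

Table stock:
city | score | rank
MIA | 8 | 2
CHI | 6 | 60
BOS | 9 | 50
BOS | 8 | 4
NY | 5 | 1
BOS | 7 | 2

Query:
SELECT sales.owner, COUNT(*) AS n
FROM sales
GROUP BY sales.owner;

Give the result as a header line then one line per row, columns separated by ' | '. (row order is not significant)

== RESULT ==
sales.owner | n
eve | 1
alice | 2
dave | 1
bob | 1
carol | 1

Derivation:
After GROUP BY (5 rows):
sales.owner | n
eve | 1
alice | 2
dave | 1
bob | 1
carol | 1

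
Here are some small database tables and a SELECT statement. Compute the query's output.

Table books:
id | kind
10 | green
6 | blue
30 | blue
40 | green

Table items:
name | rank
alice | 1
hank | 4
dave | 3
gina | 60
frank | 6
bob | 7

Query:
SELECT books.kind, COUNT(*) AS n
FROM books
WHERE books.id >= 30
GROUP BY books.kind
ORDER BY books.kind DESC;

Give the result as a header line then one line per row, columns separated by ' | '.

== RESULT ==
books.kind | n
green | 1
blue | 1

Derivation:
After WHERE (2 rows):
books.id | books.kind
30 | blue
40 | green
After GROUP BY (2 rows):
books.kind | n
blue | 1
green | 1
After ORDER BY (2 rows):
books.kind | n
green | 1
blue | 1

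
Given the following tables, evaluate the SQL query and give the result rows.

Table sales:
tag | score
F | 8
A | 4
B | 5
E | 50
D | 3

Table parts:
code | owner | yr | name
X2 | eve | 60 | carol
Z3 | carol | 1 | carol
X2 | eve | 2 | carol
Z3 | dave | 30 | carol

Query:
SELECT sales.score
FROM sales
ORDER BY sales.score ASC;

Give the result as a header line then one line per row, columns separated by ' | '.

== RESULT ==
sales.score
3
4
5
8
50

Derivation:
After SELECT (5 rows):
sales.score
8
4
5
50
3
After ORDER BY (5 rows):
sales.score
3
4
5
8
50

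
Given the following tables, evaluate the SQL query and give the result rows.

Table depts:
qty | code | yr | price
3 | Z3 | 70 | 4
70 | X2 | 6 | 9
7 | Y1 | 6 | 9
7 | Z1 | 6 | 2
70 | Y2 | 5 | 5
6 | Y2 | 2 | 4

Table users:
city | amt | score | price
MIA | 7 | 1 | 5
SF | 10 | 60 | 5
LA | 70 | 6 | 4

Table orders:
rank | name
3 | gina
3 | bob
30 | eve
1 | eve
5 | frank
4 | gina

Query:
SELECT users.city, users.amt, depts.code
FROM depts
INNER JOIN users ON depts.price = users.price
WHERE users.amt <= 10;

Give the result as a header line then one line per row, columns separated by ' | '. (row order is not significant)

== RESULT ==
users.city | users.amt | depts.code
MIA | 7 | Y2
SF | 10 | Y2

Derivation:
After JOIN users (4 rows):
depts.qty | depts.code | depts.yr | depts.price | users.city | users.amt | users.score | users.price
3 | Z3 | 70 | 4 | LA | 70 | 6 | 4
70 | Y2 | 5 | 5 | MIA | 7 | 1 | 5
70 | Y2 | 5 | 5 | SF | 10 | 60 | 5
6 | Y2 | 2 | 4 | LA | 70 | 6 | 4
After WHERE (2 rows):
depts.qty | depts.code | depts.yr | depts.price | users.city | users.amt | users.score | users.price
70 | Y2 | 5 | 5 | MIA | 7 | 1 | 5
70 | Y2 | 5 | 5 | SF | 10 | 60 | 5
After SELECT (2 rows):
users.city | users.amt | depts.code
MIA | 7 | Y2
SF | 10 | Y2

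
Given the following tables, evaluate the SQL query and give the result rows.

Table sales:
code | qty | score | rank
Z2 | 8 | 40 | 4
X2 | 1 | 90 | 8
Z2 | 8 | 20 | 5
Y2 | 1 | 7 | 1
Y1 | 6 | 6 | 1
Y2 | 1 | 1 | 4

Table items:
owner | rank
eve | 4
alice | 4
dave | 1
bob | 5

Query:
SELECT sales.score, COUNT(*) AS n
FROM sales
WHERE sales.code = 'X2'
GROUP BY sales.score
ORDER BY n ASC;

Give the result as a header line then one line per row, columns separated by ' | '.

After WHERE (1 rows):
sales.code | sales.qty | sales.score | sales.rank
X2 | 1 | 90 | 8
After GROUP BY (1 rows):
sales.score | n
90 | 1
After ORDER BY (1 rows):
sales.score | n
90 | 1

== RESULT ==
sales.score | n
90 | 1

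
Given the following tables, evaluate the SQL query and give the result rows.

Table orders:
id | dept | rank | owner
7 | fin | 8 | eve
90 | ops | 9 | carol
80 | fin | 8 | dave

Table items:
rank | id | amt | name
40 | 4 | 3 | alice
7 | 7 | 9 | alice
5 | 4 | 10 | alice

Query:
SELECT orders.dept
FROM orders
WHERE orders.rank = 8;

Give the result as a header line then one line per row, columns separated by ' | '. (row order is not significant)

After WHERE (2 rows):
orders.id | orders.dept | orders.rank | orders.owner
7 | fin | 8 | eve
80 | fin | 8 | dave
After SELECT (2 rows):
orders.dept
fin
fin

== RESULT ==
orders.dept
fin
fin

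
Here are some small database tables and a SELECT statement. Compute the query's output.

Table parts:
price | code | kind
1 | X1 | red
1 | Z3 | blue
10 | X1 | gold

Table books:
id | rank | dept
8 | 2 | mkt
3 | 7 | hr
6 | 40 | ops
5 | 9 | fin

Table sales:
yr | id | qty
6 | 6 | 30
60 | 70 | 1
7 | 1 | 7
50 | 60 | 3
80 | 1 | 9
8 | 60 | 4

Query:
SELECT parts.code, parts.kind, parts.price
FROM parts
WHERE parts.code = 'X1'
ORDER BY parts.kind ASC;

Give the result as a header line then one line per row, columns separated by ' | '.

After WHERE (2 rows):
parts.price | parts.code | parts.kind
1 | X1 | red
10 | X1 | gold
After SELECT (2 rows):
parts.code | parts.kind | parts.price
X1 | red | 1
X1 | gold | 10
After ORDER BY (2 rows):
parts.code | parts.kind | parts.price
X1 | gold | 10
X1 | red | 1

== RESULT ==
parts.code | parts.kind | parts.price
X1 | gold | 10
X1 | red | 1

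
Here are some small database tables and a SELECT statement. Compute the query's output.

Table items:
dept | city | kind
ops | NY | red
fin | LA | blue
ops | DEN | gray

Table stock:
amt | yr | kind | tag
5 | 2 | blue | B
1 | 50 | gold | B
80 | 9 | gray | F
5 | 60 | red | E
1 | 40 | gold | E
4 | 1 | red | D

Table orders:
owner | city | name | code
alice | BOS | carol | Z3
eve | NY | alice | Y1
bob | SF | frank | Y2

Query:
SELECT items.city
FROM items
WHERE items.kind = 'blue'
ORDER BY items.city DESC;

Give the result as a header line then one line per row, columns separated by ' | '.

After WHERE (1 rows):
items.dept | items.city | items.kind
fin | LA | blue
After SELECT (1 rows):
items.city
LA
After ORDER BY (1 rows):
items.city
LA

== RESULT ==
items.city
LA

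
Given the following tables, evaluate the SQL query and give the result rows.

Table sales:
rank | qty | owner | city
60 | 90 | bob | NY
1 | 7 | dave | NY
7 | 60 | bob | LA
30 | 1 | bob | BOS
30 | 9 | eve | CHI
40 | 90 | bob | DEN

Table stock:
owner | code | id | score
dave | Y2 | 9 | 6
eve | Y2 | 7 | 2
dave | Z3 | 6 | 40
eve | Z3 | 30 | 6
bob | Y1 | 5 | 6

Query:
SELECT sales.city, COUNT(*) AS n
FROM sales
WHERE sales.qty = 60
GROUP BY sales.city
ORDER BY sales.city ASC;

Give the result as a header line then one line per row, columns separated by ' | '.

After WHERE (1 rows):
sales.rank | sales.qty | sales.owner | sales.city
7 | 60 | bob | LA
After GROUP BY (1 rows):
sales.city | n
LA | 1
After ORDER BY (1 rows):
sales.city | n
LA | 1

== RESULT ==
sales.city | n
LA | 1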